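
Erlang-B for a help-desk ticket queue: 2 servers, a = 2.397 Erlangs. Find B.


B(c,a) = (a^c/c!) / Σ_{k=0}^{c} a^k/k!
a^2/2! = 2.872804
Σ terms (k=0..2): 1.00000 + 2.39700 + 2.87280 = 6.269804
B = 2.872804/6.269804 = 0.458197

Final: 0.458197


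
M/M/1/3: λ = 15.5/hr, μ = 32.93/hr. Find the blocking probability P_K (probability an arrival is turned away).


ρ = λ/μ = 15.5/32.93 = 0.4707
P_K = (1−ρ)ρ^K/(1−ρ^(K+1)) = (0.5293·0.104285)/(1 − 0.049086)
= 0.055198/0.950914 = 0.058048

Final: 0.058048


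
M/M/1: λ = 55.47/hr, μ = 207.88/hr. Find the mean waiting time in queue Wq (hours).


ρ = 55.47/207.88 = 0.2668
Wq = ρ/(μ−λ) = 0.2668/(207.88 − 55.47) = 0.2668/152.41 = 0.001751 hr

Final: 0.001751 hr


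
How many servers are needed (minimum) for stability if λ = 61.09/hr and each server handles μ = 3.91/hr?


Stability requires cμ > λ ⇔ c > λ/μ.
λ/μ = 61.09/3.91 = 15.6240
Minimum integer c = ⌊15.6240⌋ + 1 = 16
Check: 16·3.91 = 62.56 > 61.09, while 15·3.91 = 58.65 ≤ 61.09

Final: 16 servers


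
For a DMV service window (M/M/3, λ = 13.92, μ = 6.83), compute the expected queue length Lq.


a = λ/μ = 2.0381; ρ = a/3 = 0.6794
P₀ = 0.105095
Lq = P₀·a^c·ρ / (c!·(1−ρ)²) = 0.105095·8.46556·0.6794/(6·0.10281)
= 0.97980

Final: 0.97980


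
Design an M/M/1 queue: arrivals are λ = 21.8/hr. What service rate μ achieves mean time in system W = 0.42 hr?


W = 1/(μ−λ) ⇒ μ − λ = 1/W = 1/0.42 = 2.3810
μ = λ + 1/W = 21.8 + 2.3810 = 24.1810 per hr

Final: 24.1810 /hr


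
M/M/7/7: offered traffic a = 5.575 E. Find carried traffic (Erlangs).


B(7,5.575) = 0.157373 (Erlang-B)
Carried load = a(1 − B) = 5.575·(1 − 0.157373) = 5.575·0.842627 = 4.6976 E

Final: 4.6976 Erlangs


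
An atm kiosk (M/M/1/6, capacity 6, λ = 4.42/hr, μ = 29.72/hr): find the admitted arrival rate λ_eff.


ρ = 0.1487; P_K = (1−ρ)ρ^6/(1−ρ^7) = 0.000009211
λ_eff = λ(1 − P_K) = 4.42·(1 − 0.000009211) = 4.42·0.999991 = 4.4200 /hr

Final: 4.4200 /hr


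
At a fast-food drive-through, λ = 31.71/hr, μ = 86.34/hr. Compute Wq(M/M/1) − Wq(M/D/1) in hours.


ρ = 31.71/86.34 = 0.3673
Wq(M/M/1) = ρ/(μ−λ) = 0.3673/54.63 = 0.006723 hr
Wq(M/D/1) = ρ/(2(μ−λ)) = 0.003361 hr
Savings = 0.006723 − 0.003361 = 0.003361 hr

Final: 0.003361 hr


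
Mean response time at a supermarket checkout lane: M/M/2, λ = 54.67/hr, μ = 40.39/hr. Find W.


a = 1.3536; ρ = 0.6768; P₀ = 0.192765
Lq = P₀·a^c·ρ/(c!(1−ρ)²) = 1.14390
Wq = Lq/λ = 1.14390/54.67 = 0.02092 hr
W = Wq + 1/μ = 0.02092 + 0.02476 = 0.04568 hr

Final: 0.04568 hr


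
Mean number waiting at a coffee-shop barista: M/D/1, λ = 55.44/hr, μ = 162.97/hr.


ρ = 55.44/162.97 = 0.3402
M/D/1: Lq = ρ²/(2(1−ρ)) = 0.1157/(2·0.6598) = 0.08770

Final: 0.08770


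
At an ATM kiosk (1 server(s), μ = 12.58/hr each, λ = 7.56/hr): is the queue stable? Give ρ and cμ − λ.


Total capacity cμ = 1·12.58 = 12.58/hr
ρ = λ/(cμ) = 7.56/12.58 = 0.6010
Stable ⇔ ρ < 1: YES
Spare capacity = cμ − λ = 12.58 − 7.56 = 5.02/hr

Final: ρ = 0.6010; stable; margin = 5.02/hr


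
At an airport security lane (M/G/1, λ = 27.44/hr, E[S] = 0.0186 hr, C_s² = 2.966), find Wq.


ρ = λ·E[S] = 27.44·0.0186 = 0.5104
E[S²] = E[S]²(1+C_s²) = 0.0186²·(1+2.966) = 0.001372
Wq = λ·E[S²]/(2(1−ρ)) = 27.44·0.001372/(2·0.4896) = 0.03845 hr

Final: 0.03845 hr


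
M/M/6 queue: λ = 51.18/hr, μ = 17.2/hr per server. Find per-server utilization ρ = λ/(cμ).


ρ = λ/(cμ) = 51.18/(6·17.2) = 51.18/103.20 = 0.4959

Final: 0.4959


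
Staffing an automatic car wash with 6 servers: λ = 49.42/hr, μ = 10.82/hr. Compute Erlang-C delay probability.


a = λ/μ = 4.5675; ρ = a/6 = 0.7612
P₀ = 0.008376 (from M/M/c formula)
C(c,a) = [a^c/(c!(1−ρ))]·P₀ = [9079.31077/(720·0.2388)]·0.008376
= 52.81621·0.008376 = 0.442367

Final: 0.442367


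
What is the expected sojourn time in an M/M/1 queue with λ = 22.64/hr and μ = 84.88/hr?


W = 1/(μ−λ) = 1/(84.88 − 22.64) = 1/62.24 = 0.01607 hr

Final: 0.01607 hr


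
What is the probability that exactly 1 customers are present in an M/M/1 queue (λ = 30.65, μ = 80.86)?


ρ = 30.65/80.86 = 0.3791
P_n = (1−ρ)·ρ^n = (1 − 0.3791)·0.3791^1 = 0.6209·0.379050 = 0.235371

Final: 0.235371


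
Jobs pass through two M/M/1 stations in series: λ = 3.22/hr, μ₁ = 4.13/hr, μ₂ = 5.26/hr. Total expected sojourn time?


Each node sees arrival rate λ = 3.22/hr (tandem ⇒ throughput preserved).
W₁ = 1/(μ₁−λ) = 1/(4.13−3.22) = 1.09890 hr
W₂ = 1/(μ₂−λ) = 1/(5.26−3.22) = 0.49020 hr
W_total = W₁ + W₂ = 1.09890 + 0.49020 = 1.58910 hr

Final: 1.58910 hr


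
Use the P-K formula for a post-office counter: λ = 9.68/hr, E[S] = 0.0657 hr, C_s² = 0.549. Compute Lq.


ρ = λ·E[S] = 9.68·0.0657 = 0.6360
Lq = ρ²(1+C_s²)/(2(1−ρ)) = 0.4045·(1+0.549)/(2·0.3640)
= 0.4045·1.5490/0.7280 = 0.86054

Final: 0.86054


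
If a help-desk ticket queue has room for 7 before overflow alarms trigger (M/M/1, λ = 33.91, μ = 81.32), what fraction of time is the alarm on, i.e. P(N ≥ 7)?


ρ = 33.91/81.32 = 0.4170
P(N ≥ n) = ρ^n = 0.4170^7 = 0.002192

Final: 0.002192


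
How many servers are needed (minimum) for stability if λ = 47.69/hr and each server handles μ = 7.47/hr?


Stability requires cμ > λ ⇔ c > λ/μ.
λ/μ = 47.69/7.47 = 6.3842
Minimum integer c = ⌊6.3842⌋ + 1 = 7
Check: 7·7.47 = 52.29 > 47.69, while 6·7.47 = 44.82 ≤ 47.69

Final: 7 servers


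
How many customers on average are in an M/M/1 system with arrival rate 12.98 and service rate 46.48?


ρ = λ/μ = 12.98/46.48 = 0.2793
L = ρ/(1−ρ) = 0.2793/(1 − 0.2793) = 0.2793/0.7207 = 0.3875

Final: 0.3875


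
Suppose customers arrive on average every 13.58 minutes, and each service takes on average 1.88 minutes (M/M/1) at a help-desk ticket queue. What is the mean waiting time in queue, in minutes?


λ = 60/13.58 = 4.4183 /hr
μ = 60/1.88 = 31.9149 /hr
ρ = λ/μ = 4.4183/31.9149 = 0.1384
Wq = ρ/(μ−λ) = 0.1384/(31.9149−4.4183) = 0.005035 hr
In minutes: 0.005035·60 = 0.3021 min

Final: 0.3021 min


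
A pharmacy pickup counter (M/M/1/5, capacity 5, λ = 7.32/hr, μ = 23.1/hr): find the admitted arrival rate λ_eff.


ρ = 0.3169; P_K = (1−ρ)ρ^5/(1−ρ^6) = 0.002185
λ_eff = λ(1 − P_K) = 7.32·(1 − 0.002185) = 7.32·0.997815 = 7.3040 /hr

Final: 7.3040 /hr


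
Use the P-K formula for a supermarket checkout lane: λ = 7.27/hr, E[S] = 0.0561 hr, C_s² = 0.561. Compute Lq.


ρ = λ·E[S] = 7.27·0.0561 = 0.4078
Lq = ρ²(1+C_s²)/(2(1−ρ)) = 0.1663·(1+0.561)/(2·0.5922)
= 0.1663·1.5610/1.1843 = 0.21925

Final: 0.21925


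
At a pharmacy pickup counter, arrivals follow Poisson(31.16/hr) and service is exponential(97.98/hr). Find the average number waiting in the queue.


ρ = 31.16/97.98 = 0.3180
Lq = ρ²/(1−ρ) = 0.1011/0.6820 = 0.1483

Final: 0.1483


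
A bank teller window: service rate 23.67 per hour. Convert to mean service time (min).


Mean service time = 1/μ = 1/23.67 hour = 0.04225 hour
In minutes: 0.04225 × 60 = 2.5349 min

Final: 2.5349 min


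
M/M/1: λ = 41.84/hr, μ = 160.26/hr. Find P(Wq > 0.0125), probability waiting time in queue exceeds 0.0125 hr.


ρ = 41.84/160.26 = 0.2611
P(Wq > t) = ρ·e^{−(μ−λ)t} = 0.2611·e^{−1.4802}
= 0.2611·0.227581 = 0.059416

Final: 0.059416


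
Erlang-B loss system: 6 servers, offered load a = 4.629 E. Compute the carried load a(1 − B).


B(6,4.629) = 0.163879 (Erlang-B)
Carried load = a(1 − B) = 4.629·(1 − 0.163879) = 4.629·0.836121 = 3.8704 E

Final: 3.8704 Erlangs


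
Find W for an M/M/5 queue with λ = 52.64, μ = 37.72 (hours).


a = 1.3955; ρ = 0.2791; P₀ = 0.247431
Lq = P₀·a^c·ρ/(c!(1−ρ)²) = 0.005862
Wq = Lq/λ = 0.005862/52.64 = 0.0001114 hr
W = Wq + 1/μ = 0.0001114 + 0.02651 = 0.02662 hr

Final: 0.02662 hr


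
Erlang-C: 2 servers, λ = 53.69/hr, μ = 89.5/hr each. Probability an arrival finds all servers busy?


a = λ/μ = 0.5999; ρ = a/2 = 0.2999
P₀ = 0.538528 (from M/M/c formula)
C(c,a) = [a^c/(c!(1−ρ))]·P₀ = [0.35987/(2·0.7001)]·0.538528
= 0.25703·0.538528 = 0.138416

Final: 0.138416


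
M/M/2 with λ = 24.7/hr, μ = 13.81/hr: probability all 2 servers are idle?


a = λ/μ = 24.7/13.81 = 1.7886; ρ = a/c = 0.8943
Σ_{k=0}^{1} a^k/k! (terms k=0..1) = 1.00000 + 1.78856 = 2.78856
Tail: a^2/(2!(1−ρ)) = 3.19894/(2·0.1057) = 15.12925
P₀ = 1/(2.78856 + 15.12925) = 1/17.91781 = 0.055810

Final: 0.055810


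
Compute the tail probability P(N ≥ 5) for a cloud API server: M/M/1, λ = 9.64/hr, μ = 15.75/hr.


ρ = 9.64/15.75 = 0.6121
P(N ≥ n) = ρ^n = 0.6121^5 = 0.085898

Final: 0.085898


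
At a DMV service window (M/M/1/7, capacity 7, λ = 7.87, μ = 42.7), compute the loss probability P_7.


ρ = λ/μ = 7.87/42.7 = 0.1843
P_K = (1−ρ)ρ^K/(1−ρ^(K+1)) = (0.8157·0.000007225)/(1 − 0.000001332)
= 0.000005893/0.999999 = 0.000005893

Final: 0.000005893


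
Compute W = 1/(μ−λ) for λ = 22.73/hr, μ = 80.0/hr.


W = 1/(μ−λ) = 1/(80.0 − 22.73) = 1/57.27 = 0.01746 hr

Final: 0.01746 hr


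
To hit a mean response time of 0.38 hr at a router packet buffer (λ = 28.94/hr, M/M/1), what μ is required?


W = 1/(μ−λ) ⇒ μ − λ = 1/W = 1/0.38 = 2.6316
μ = λ + 1/W = 28.94 + 2.6316 = 31.5716 per hr

Final: 31.5716 /hr


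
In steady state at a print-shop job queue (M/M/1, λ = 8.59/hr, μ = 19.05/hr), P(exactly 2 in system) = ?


ρ = 8.59/19.05 = 0.4509
P_n = (1−ρ)·ρ^n = (1 − 0.4509)·0.4509^2 = 0.5491·0.203328 = 0.111643

Final: 0.111643


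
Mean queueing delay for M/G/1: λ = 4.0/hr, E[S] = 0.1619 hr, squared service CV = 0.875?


ρ = λ·E[S] = 4.0·0.1619 = 0.6476
E[S²] = E[S]²(1+C_s²) = 0.1619²·(1+0.875) = 0.049147
Wq = λ·E[S²]/(2(1−ρ)) = 4.0·0.049147/(2·0.3524) = 0.27893 hr

Final: 0.27893 hr


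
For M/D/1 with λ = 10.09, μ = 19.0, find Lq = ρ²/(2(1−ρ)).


ρ = 10.09/19.0 = 0.5311
M/D/1: Lq = ρ²/(2(1−ρ)) = 0.2820/(2·0.4689) = 0.30069

Final: 0.30069


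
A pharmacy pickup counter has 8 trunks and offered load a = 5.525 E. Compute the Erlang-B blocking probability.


B(c,a) = (a^c/c!) / Σ_{k=0}^{c} a^k/k!
a^8/8! = 21.534646
Σ terms (k=0..8): 1.00000 + 5.52500 + 15.26281 + 28.10901 + 38.82557 + 42.90226 + 39.50583 + 31.18139 + 21.53465 = 223.846524
B = 21.534646/223.846524 = 0.096203

Final: 0.096203


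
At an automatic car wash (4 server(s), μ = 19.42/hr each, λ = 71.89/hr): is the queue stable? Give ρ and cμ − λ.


Total capacity cμ = 4·19.42 = 77.68/hr
ρ = λ/(cμ) = 71.89/77.68 = 0.9255
Stable ⇔ ρ < 1: YES
Spare capacity = cμ − λ = 77.68 − 71.89 = 5.79/hr

Final: ρ = 0.9255; stable; margin = 5.79/hr


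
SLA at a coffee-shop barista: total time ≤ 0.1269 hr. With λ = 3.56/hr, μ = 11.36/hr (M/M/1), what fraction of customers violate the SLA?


W ~ Exponential(μ−λ) for M/M/1.
μ − λ = 11.36 − 3.56 = 7.8000
P(W > t) = e^{−(μ−λ)t} = e^{−0.9898} = 0.371644

Final: 0.371644


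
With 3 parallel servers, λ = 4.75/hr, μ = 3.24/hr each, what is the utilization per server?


ρ = λ/(cμ) = 4.75/(3·3.24) = 4.75/9.72 = 0.4887

Final: 0.4887


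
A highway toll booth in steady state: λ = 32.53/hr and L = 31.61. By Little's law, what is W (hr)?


W = L/λ = 31.61/32.53 = 0.9717 hr

Final: 0.9717 hr


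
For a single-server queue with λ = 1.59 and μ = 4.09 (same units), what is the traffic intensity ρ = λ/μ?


ρ = λ/μ = 1.59/4.09 = 0.3888

Final: 0.3888


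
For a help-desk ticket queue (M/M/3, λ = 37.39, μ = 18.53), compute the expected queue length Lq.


a = λ/μ = 2.0178; ρ = a/3 = 0.6726
P₀ = 0.108273
Lq = P₀·a^c·ρ / (c!·(1−ρ)²) = 0.108273·8.21562·0.6726/(6·0.10719)
= 0.93029

Final: 0.93029


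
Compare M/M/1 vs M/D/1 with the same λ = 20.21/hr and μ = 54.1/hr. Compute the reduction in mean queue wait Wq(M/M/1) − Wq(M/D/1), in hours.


ρ = 20.21/54.1 = 0.3736
Wq(M/M/1) = ρ/(μ−λ) = 0.3736/33.89 = 0.01102 hr
Wq(M/D/1) = ρ/(2(μ−λ)) = 0.005511 hr
Savings = 0.01102 − 0.005511 = 0.005511 hr

Final: 0.005511 hr


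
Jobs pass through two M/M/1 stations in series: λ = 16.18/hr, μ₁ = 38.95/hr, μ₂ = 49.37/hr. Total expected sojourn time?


Each node sees arrival rate λ = 16.18/hr (tandem ⇒ throughput preserved).
W₁ = 1/(μ₁−λ) = 1/(38.95−16.18) = 0.04392 hr
W₂ = 1/(μ₂−λ) = 1/(49.37−16.18) = 0.03013 hr
W_total = W₁ + W₂ = 0.04392 + 0.03013 = 0.07405 hr

Final: 0.07405 hr


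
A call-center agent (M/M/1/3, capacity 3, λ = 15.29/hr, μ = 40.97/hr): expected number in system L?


ρ = 15.29/40.97 = 0.3732
L = ρ[1 − (K+1)ρ^K + Kρ^(K+1)] / [(1−ρ)(1−ρ^(K+1))]
Numerator: 0.3732·(1 − 4·0.051979 + 3·0.019398) = 0.317325
Denominator: (0.6268)·(0.980602) = 0.614641
L = 0.317325/0.614641 = 0.5163

Final: 0.5163


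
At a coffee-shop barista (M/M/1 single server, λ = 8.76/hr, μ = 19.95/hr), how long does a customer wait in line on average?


ρ = 8.76/19.95 = 0.4391
Wq = ρ/(μ−λ) = 0.4391/(19.95 − 8.76) = 0.4391/11.19 = 0.03924 hr

Final: 0.03924 hr


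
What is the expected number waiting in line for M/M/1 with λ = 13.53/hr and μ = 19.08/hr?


ρ = 13.53/19.08 = 0.7091
Lq = ρ²/(1−ρ) = 0.5029/0.2909 = 1.7287

Final: 1.7287


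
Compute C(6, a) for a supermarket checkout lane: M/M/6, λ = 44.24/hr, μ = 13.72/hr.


a = λ/μ = 3.2245; ρ = a/6 = 0.5374
P₀ = 0.038768 (from M/M/c formula)
C(c,a) = [a^c/(c!(1−ρ))]·P₀ = [1123.99930/(720·0.4626)]·0.038768
= 3.37475·0.038768 = 0.130831

Final: 0.130831


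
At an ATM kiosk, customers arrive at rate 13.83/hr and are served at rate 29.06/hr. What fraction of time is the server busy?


ρ = λ/μ = 13.83/29.06 = 0.4759

Final: 0.4759


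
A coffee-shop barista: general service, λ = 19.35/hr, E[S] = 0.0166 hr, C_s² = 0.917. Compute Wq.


ρ = λ·E[S] = 19.35·0.0166 = 0.3212
E[S²] = E[S]²(1+C_s²) = 0.0166²·(1+0.917) = 0.0005282
Wq = λ·E[S²]/(2(1−ρ)) = 19.35·0.0005282/(2·0.6788) = 0.007529 hr

Final: 0.007529 hr


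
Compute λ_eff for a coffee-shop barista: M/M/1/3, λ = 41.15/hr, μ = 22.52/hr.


ρ = 1.8273; P_K = (1−ρ)ρ^3/(1−ρ^4) = 0.497346
λ_eff = λ(1 − P_K) = 41.15·(1 − 0.497346) = 41.15·0.502654 = 20.6842 /hr

Final: 20.6842 /hr


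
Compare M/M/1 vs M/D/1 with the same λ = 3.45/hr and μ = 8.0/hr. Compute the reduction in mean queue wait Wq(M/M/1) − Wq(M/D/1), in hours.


ρ = 3.45/8.0 = 0.4313
Wq(M/M/1) = ρ/(μ−λ) = 0.4313/4.55 = 0.09478 hr
Wq(M/D/1) = ρ/(2(μ−λ)) = 0.04739 hr
Savings = 0.09478 − 0.04739 = 0.04739 hr

Final: 0.04739 hr


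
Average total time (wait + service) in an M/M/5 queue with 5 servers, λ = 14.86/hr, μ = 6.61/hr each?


a = 2.2481; ρ = 0.4496; P₀ = 0.104140
Lq = P₀·a^c·ρ/(c!(1−ρ)²) = 0.07397
Wq = Lq/λ = 0.07397/14.86 = 0.004978 hr
W = Wq + 1/μ = 0.004978 + 0.15129 = 0.15626 hr

Final: 0.15626 hr


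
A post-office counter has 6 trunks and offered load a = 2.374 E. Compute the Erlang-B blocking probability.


B(c,a) = (a^c/c!) / Σ_{k=0}^{c} a^k/k!
a^6/6! = 0.248629
Σ terms (k=0..6): 1.00000 + 2.37400 + 2.81794 + 2.22993 + 1.32346 + 0.62838 + 0.24863 = 10.622338
B = 0.248629/10.622338 = 0.023406

Final: 0.023406


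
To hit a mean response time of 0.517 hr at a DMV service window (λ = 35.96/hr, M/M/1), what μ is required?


W = 1/(μ−λ) ⇒ μ − λ = 1/W = 1/0.517 = 1.9342
μ = λ + 1/W = 35.96 + 1.9342 = 37.8942 per hr

Final: 37.8942 /hr


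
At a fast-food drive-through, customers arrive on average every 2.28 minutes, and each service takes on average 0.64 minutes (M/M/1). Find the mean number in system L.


λ = 60/2.28 = 26.3158 /hr
μ = 60/0.64 = 93.7500 /hr
ρ = λ/μ = 26.3158/93.7500 = 0.2807
L = ρ/(1−ρ) = 0.2807/0.7193 = 0.3902

Final: 0.3902


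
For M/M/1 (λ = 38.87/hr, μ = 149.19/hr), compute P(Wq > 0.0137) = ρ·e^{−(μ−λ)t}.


ρ = 38.87/149.19 = 0.2605
P(Wq > t) = ρ·e^{−(μ−λ)t} = 0.2605·e^{−1.5114}
= 0.2605·0.220604 = 0.057476

Final: 0.057476


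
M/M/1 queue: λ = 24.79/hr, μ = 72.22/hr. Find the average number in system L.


ρ = λ/μ = 24.79/72.22 = 0.3433
L = ρ/(1−ρ) = 0.3433/(1 − 0.3433) = 0.3433/0.6567 = 0.5227

Final: 0.5227


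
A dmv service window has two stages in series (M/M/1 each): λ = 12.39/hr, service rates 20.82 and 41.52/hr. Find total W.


Each node sees arrival rate λ = 12.39/hr (tandem ⇒ throughput preserved).
W₁ = 1/(μ₁−λ) = 1/(20.82−12.39) = 0.11862 hr
W₂ = 1/(μ₂−λ) = 1/(41.52−12.39) = 0.03433 hr
W_total = W₁ + W₂ = 0.11862 + 0.03433 = 0.15295 hr

Final: 0.15295 hr


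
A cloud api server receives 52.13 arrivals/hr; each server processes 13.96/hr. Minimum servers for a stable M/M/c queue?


Stability requires cμ > λ ⇔ c > λ/μ.
λ/μ = 52.13/13.96 = 3.7342
Minimum integer c = ⌊3.7342⌋ + 1 = 4
Check: 4·13.96 = 55.84 > 52.13, while 3·13.96 = 41.88 ≤ 52.13

Final: 4 servers


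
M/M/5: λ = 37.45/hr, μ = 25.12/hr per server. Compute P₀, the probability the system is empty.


a = λ/μ = 37.45/25.12 = 1.4908; ρ = a/c = 0.2982
Σ_{k=0}^{4} a^k/k! (terms k=0..4) = 1.00000 + 1.49084 + 1.11131 + 0.55226 + 0.20583 = 4.36025
Tail: a^5/(5!(1−ρ)) = 7.36480/(120·0.7018) = 0.08745
P₀ = 1/(4.36025 + 0.08745) = 1/4.44770 = 0.224836

Final: 0.224836


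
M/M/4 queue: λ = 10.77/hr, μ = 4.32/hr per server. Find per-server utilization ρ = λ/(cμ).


ρ = λ/(cμ) = 10.77/(4·4.32) = 10.77/17.28 = 0.6233

Final: 0.6233


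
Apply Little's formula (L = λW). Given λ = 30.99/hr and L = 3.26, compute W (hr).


W = L/λ = 3.26/30.99 = 0.1052 hr

Final: 0.1052 hr


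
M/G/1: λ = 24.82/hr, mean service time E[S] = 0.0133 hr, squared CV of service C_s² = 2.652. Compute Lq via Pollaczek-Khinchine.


ρ = λ·E[S] = 24.82·0.0133 = 0.3301
Lq = ρ²(1+C_s²)/(2(1−ρ)) = 0.1090·(1+2.652)/(2·0.6699)
= 0.1090·3.6520/1.3398 = 0.29703

Final: 0.29703


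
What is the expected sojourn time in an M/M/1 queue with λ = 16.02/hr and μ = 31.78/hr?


W = 1/(μ−λ) = 1/(31.78 − 16.02) = 1/15.76 = 0.06345 hr

Final: 0.06345 hr


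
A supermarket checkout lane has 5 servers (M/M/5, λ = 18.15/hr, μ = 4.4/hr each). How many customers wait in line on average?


a = λ/μ = 4.1250; ρ = a/5 = 0.8250
P₀ = 0.010608
Lq = P₀·a^c·ρ / (c!·(1−ρ)²) = 0.010608·1194.31741·0.8250/(120·0.03063)
= 2.84417

Final: 2.84417


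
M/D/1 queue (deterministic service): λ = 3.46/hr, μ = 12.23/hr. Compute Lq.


ρ = 3.46/12.23 = 0.2829
M/D/1: Lq = ρ²/(2(1−ρ)) = 0.08004/(2·0.7171) = 0.05581

Final: 0.05581


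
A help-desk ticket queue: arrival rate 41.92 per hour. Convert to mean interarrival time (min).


Mean interarrival time = 1/λ = 1/41.92 hour = 0.02385 hour
In minutes: 0.02385 × 60 = 1.4313 min

Final: 1.4313 min


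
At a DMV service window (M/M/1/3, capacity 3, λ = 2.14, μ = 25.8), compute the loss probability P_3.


ρ = λ/μ = 2.14/25.8 = 0.08295
P_K = (1−ρ)ρ^K/(1−ρ^(K+1)) = (0.9171·0.0005707)/(1 − 0.00004733)
= 0.0005233/0.999953 = 0.0005234

Final: 0.0005234


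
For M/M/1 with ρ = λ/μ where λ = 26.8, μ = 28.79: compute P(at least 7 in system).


ρ = 26.8/28.79 = 0.9309
P(N ≥ n) = ρ^n = 0.9309^7 = 0.605692

Final: 0.605692


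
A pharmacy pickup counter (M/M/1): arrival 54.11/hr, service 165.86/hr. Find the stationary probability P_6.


ρ = 54.11/165.86 = 0.3262
P_n = (1−ρ)·ρ^n = (1 − 0.3262)·0.3262^6 = 0.6738·0.001206 = 0.0008123

Final: 0.0008123


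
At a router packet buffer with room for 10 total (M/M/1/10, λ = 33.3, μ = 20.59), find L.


ρ = 33.3/20.59 = 1.6173
L = ρ[1 − (K+1)ρ^K + Kρ^(K+1)] / [(1−ρ)(1−ρ^(K+1))]
Numerator: 1.6173·(1 − 11·122.427468 + 10·198.000714) = 1025.855076
Denominator: (-0.6173)·(-197.000714) = 121.606560
L = 1025.855076/121.606560 = 8.4359

Final: 8.4359


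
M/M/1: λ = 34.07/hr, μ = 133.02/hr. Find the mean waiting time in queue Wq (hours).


ρ = 34.07/133.02 = 0.2561
Wq = ρ/(μ−λ) = 0.2561/(133.02 − 34.07) = 0.2561/98.95 = 0.002588 hr

Final: 0.002588 hr


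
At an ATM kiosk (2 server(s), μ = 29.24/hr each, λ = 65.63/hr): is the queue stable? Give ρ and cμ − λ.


Total capacity cμ = 2·29.24 = 58.48/hr
ρ = λ/(cμ) = 65.63/58.48 = 1.1223
Stable ⇔ ρ < 1: NO
Spare capacity = cμ − λ = 58.48 − 65.63 = -7.15/hr

Final: ρ = 1.1223; unstable; margin = -7.15/hr


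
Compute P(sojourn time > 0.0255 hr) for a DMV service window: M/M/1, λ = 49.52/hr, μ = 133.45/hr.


W ~ Exponential(μ−λ) for M/M/1.
μ − λ = 133.45 − 49.52 = 83.9300
P(W > t) = e^{−(μ−λ)t} = e^{−2.1402} = 0.117630

Final: 0.117630


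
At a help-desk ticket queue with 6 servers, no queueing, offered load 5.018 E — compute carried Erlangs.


B(6,5.018) = 0.193200 (Erlang-B)
Carried load = a(1 − B) = 5.018·(1 − 0.193200) = 5.018·0.806800 = 4.0485 E

Final: 4.0485 Erlangs


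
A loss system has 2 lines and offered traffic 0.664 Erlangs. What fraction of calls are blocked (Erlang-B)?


B(c,a) = (a^c/c!) / Σ_{k=0}^{c} a^k/k!
a^2/2! = 0.220448
Σ terms (k=0..2): 1.00000 + 0.66400 + 0.22045 = 1.884448
B = 0.220448/1.884448 = 0.116983

Final: 0.116983


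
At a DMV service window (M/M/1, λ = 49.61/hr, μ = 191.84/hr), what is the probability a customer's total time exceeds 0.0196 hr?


W ~ Exponential(μ−λ) for M/M/1.
μ − λ = 191.84 − 49.61 = 142.2300
P(W > t) = e^{−(μ−λ)t} = e^{−2.7877} = 0.061562

Final: 0.061562


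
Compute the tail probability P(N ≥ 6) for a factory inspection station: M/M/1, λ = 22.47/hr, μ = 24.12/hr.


ρ = 22.47/24.12 = 0.9316
P(N ≥ n) = ρ^n = 0.9316^6 = 0.653664

Final: 0.653664


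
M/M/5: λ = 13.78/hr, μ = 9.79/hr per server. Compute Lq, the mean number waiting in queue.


a = λ/μ = 1.4076; ρ = a/5 = 0.2815
P₀ = 0.244464
Lq = P₀·a^c·ρ / (c!·(1−ρ)²) = 0.244464·5.52500·0.2815/(120·0.51623)
= 0.006138

Final: 0.006138


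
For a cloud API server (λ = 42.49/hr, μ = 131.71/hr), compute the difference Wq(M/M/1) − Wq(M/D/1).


ρ = 42.49/131.71 = 0.3226
Wq(M/M/1) = ρ/(μ−λ) = 0.3226/89.22 = 0.003616 hr
Wq(M/D/1) = ρ/(2(μ−λ)) = 0.001808 hr
Savings = 0.003616 − 0.001808 = 0.001808 hr

Final: 0.001808 hr


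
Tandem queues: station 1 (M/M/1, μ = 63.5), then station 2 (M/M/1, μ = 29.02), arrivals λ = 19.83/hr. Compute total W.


Each node sees arrival rate λ = 19.83/hr (tandem ⇒ throughput preserved).
W₁ = 1/(μ₁−λ) = 1/(63.5−19.83) = 0.02290 hr
W₂ = 1/(μ₂−λ) = 1/(29.02−19.83) = 0.10881 hr
W_total = W₁ + W₂ = 0.02290 + 0.10881 = 0.13171 hr

Final: 0.13171 hr


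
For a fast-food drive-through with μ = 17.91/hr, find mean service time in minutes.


Mean service time = 1/μ = 1/17.91 hour = 0.05583 hour
In minutes: 0.05583 × 60 = 3.3501 min

Final: 3.3501 min


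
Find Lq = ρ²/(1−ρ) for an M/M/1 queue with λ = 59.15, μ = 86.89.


ρ = 59.15/86.89 = 0.6807
Lq = ρ²/(1−ρ) = 0.4634/0.3193 = 1.4516

Final: 1.4516


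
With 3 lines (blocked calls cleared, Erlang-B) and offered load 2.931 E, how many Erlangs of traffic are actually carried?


B(3,2.931) = 0.337809 (Erlang-B)
Carried load = a(1 − B) = 2.931·(1 − 0.337809) = 2.931·0.662191 = 1.9409 E

Final: 1.9409 Erlangs


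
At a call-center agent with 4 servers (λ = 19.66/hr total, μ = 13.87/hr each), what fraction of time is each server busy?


ρ = λ/(cμ) = 19.66/(4·13.87) = 19.66/55.48 = 0.3544

Final: 0.3544


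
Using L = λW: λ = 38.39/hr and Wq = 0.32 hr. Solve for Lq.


Lq = λWq = 38.39·0.32 = 12.2848

Final: 12.2848


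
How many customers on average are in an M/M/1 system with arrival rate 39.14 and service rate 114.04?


ρ = λ/μ = 39.14/114.04 = 0.3432
L = ρ/(1−ρ) = 0.3432/(1 − 0.3432) = 0.3432/0.6568 = 0.5226

Final: 0.5226


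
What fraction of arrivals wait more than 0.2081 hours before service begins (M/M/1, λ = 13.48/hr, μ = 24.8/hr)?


ρ = 13.48/24.8 = 0.5435
P(Wq > t) = ρ·e^{−(μ−λ)t} = 0.5435·e^{−2.3557}
= 0.5435·0.094828 = 0.051544

Final: 0.051544


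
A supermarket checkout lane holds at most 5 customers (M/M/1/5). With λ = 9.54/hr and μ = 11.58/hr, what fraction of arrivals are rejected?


ρ = λ/μ = 9.54/11.58 = 0.8238
P_K = (1−ρ)ρ^K/(1−ρ^(K+1)) = (0.1762·0.379489)/(1 − 0.312636)
= 0.066853/0.687364 = 0.097260

Final: 0.097260


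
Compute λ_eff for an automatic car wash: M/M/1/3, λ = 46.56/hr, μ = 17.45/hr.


ρ = 2.6682; P_K = (1−ρ)ρ^3/(1−ρ^4) = 0.637799
λ_eff = λ(1 − P_K) = 46.56·(1 − 0.637799) = 46.56·0.362201 = 16.8641 /hr

Final: 16.8641 /hr


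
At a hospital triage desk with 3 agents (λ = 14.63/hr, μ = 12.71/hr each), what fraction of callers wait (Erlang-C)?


a = λ/μ = 1.1511; ρ = a/3 = 0.3837
P₀ = 0.309985 (from M/M/c formula)
C(c,a) = [a^c/(c!(1−ρ))]·P₀ = [1.52509/(6·0.6163)]·0.309985
= 0.41242·0.309985 = 0.127845

Final: 0.127845


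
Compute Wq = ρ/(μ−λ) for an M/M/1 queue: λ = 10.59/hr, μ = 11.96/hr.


ρ = 10.59/11.96 = 0.8855
Wq = ρ/(μ−λ) = 0.8855/(11.96 − 10.59) = 0.8855/1.37 = 0.6463 hr

Final: 0.6463 hr


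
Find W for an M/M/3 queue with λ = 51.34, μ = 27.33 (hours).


a = 1.8785; ρ = 0.6262; P₀ = 0.131606
Lq = P₀·a^c·ρ/(c!(1−ρ)²) = 0.65152
Wq = Lq/λ = 0.65152/51.34 = 0.01269 hr
W = Wq + 1/μ = 0.01269 + 0.03659 = 0.04928 hr

Final: 0.04928 hr


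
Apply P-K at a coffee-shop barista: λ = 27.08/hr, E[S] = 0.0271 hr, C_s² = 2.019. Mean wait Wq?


ρ = λ·E[S] = 27.08·0.0271 = 0.7339
E[S²] = E[S]²(1+C_s²) = 0.0271²·(1+2.019) = 0.002217
Wq = λ·E[S²]/(2(1−ρ)) = 27.08·0.002217/(2·0.2661) = 0.11280 hr

Final: 0.11280 hr


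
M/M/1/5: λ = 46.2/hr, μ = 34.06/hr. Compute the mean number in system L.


ρ = 46.2/34.06 = 1.3564
L = ρ[1 − (K+1)ρ^K + Kρ^(K+1)] / [(1−ρ)(1−ρ^(K+1))]
Numerator: 1.3564·(1 − 6·4.591839 + 5·6.228507) = 6.228052
Denominator: (-0.3564)·(-5.228507) = 1.863596
L = 6.228052/1.863596 = 3.3420

Final: 3.3420


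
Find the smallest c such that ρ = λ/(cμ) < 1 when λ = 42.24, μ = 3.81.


Stability requires cμ > λ ⇔ c > λ/μ.
λ/μ = 42.24/3.81 = 11.0866
Minimum integer c = ⌊11.0866⌋ + 1 = 12
Check: 12·3.81 = 45.72 > 42.24, while 11·3.81 = 41.91 ≤ 42.24

Final: 12 servers


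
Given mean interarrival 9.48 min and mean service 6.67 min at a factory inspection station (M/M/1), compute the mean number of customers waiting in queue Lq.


λ = 60/9.48 = 6.3291 /hr
μ = 60/6.67 = 8.9955 /hr
ρ = λ/μ = 6.3291/8.9955 = 0.7036
Lq = ρ²/(1−ρ) = 0.4950/0.2964 = 1.6701

Final: 1.6701


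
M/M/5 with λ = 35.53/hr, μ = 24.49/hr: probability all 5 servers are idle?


a = λ/μ = 35.53/24.49 = 1.4508; ρ = a/c = 0.2902
Σ_{k=0}^{4} a^k/k! (terms k=0..4) = 1.00000 + 1.45080 + 1.05240 + 0.50894 + 0.18459 = 4.19674
Tail: a^5/(5!(1−ρ)) = 6.42735/(120·0.7098) = 0.07546
P₀ = 1/(4.19674 + 0.07546) = 1/4.27219 = 0.234072

Final: 0.234072


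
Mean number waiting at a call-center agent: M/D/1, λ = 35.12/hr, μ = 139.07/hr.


ρ = 35.12/139.07 = 0.2525
M/D/1: Lq = ρ²/(2(1−ρ)) = 0.06377/(2·0.7475) = 0.04266

Final: 0.04266


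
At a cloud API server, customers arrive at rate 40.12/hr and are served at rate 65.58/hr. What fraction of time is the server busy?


ρ = λ/μ = 40.12/65.58 = 0.6118

Final: 0.6118


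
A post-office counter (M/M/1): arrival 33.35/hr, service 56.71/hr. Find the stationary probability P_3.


ρ = 33.35/56.71 = 0.5881
P_n = (1−ρ)·ρ^n = (1 − 0.5881)·0.5881^3 = 0.4119·0.203380 = 0.083776

Final: 0.083776


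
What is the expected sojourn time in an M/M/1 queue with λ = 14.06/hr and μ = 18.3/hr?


W = 1/(μ−λ) = 1/(18.3 − 14.06) = 1/4.24 = 0.2358 hr

Final: 0.2358 hr


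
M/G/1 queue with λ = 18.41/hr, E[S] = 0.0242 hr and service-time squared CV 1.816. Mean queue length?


ρ = λ·E[S] = 18.41·0.0242 = 0.4455
Lq = ρ²(1+C_s²)/(2(1−ρ)) = 0.1985·(1+1.816)/(2·0.5545)
= 0.1985·2.8160/1.1090 = 0.50403

Final: 0.50403


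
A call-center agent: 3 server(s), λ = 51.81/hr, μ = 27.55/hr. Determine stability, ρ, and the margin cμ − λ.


Total capacity cμ = 3·27.55 = 82.65/hr
ρ = λ/(cμ) = 51.81/82.65 = 0.6269
Stable ⇔ ρ < 1: YES
Spare capacity = cμ − λ = 82.65 − 51.81 = 30.84/hr

Final: ρ = 0.6269; stable; margin = 30.84/hr


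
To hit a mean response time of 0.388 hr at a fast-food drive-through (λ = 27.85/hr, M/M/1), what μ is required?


W = 1/(μ−λ) ⇒ μ − λ = 1/W = 1/0.388 = 2.5773
μ = λ + 1/W = 27.85 + 2.5773 = 30.4273 per hr

Final: 30.4273 /hr


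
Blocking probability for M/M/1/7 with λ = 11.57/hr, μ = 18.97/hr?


ρ = λ/μ = 11.57/18.97 = 0.6099
P_K = (1−ρ)ρ^K/(1−ρ^(K+1)) = (0.3901·0.031395)/(1 − 0.019148)
= 0.012247/0.980852 = 0.012486

Final: 0.012486


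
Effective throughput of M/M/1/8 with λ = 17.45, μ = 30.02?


ρ = 0.5813; P_K = (1−ρ)ρ^8/(1−ρ^9) = 0.005499
λ_eff = λ(1 − P_K) = 17.45·(1 − 0.005499) = 17.45·0.994501 = 17.3540 /hr

Final: 17.3540 /hr


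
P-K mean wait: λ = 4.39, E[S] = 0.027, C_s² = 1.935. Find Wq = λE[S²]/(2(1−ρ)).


ρ = λ·E[S] = 4.39·0.027 = 0.1185
E[S²] = E[S]²(1+C_s²) = 0.027²·(1+1.935) = 0.002140
Wq = λ·E[S²]/(2(1−ρ)) = 4.39·0.002140/(2·0.8815) = 0.005328 hr

Final: 0.005328 hr


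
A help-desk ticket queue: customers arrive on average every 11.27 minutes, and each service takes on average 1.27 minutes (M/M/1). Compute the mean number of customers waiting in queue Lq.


λ = 60/11.27 = 5.3239 /hr
μ = 60/1.27 = 47.2441 /hr
ρ = λ/μ = 5.3239/47.2441 = 0.1127
Lq = ρ²/(1−ρ) = 0.01270/0.8873 = 0.01431

Final: 0.01431


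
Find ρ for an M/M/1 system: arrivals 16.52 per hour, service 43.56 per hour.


ρ = λ/μ = 16.52/43.56 = 0.3792

Final: 0.3792


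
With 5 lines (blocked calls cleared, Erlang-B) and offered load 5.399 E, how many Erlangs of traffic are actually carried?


B(5,5.399) = 0.316369 (Erlang-B)
Carried load = a(1 − B) = 5.399·(1 − 0.316369) = 5.399·0.683631 = 3.6909 E

Final: 3.6909 Erlangs


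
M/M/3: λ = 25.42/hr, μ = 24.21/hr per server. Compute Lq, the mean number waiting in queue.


a = λ/μ = 1.0500; ρ = a/3 = 0.3500
P₀ = 0.345064
Lq = P₀·a^c·ρ / (c!·(1−ρ)²) = 0.345064·1.15756·0.3500/(6·0.42251)
= 0.05515

Final: 0.05515


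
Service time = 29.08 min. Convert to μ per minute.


μ = 1/(service time) in consistent units.
1 minute = 1 min, so μ = 1/29.08 = 0.03439 per minute

Final: 0.03439 /min


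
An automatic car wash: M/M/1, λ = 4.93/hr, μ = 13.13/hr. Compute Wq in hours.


ρ = 4.93/13.13 = 0.3755
Wq = ρ/(μ−λ) = 0.3755/(13.13 − 4.93) = 0.3755/8.20 = 0.04579 hr

Final: 0.04579 hr


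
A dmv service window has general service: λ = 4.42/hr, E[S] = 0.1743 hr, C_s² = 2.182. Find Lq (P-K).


ρ = λ·E[S] = 4.42·0.1743 = 0.7704
Lq = ρ²(1+C_s²)/(2(1−ρ)) = 0.5935·(1+2.182)/(2·0.2296)
= 0.5935·3.1820/0.4592 = 4.11291

Final: 4.11291


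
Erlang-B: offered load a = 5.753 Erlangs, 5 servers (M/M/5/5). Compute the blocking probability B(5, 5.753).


B(c,a) = (a^c/c!) / Σ_{k=0}^{c} a^k/k!
a^5/5! = 52.515877
Σ terms (k=0..5): 1.00000 + 5.75300 + 16.54850 + 31.73452 + 45.64217 + 52.51588 = 153.194064
B = 52.515877/153.194064 = 0.342806

Final: 0.342806


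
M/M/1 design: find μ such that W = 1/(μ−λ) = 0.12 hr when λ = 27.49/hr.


W = 1/(μ−λ) ⇒ μ − λ = 1/W = 1/0.12 = 8.3333
μ = λ + 1/W = 27.49 + 8.3333 = 35.8233 per hr

Final: 35.8233 /hr


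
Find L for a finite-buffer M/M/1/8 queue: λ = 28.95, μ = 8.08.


ρ = 28.95/8.08 = 3.5829
L = ρ[1 − (K+1)ρ^K + Kρ^(K+1)] / [(1−ρ)(1−ρ^(K+1))]
Numerator: 3.5829·(1 − 9·27157.992141 + 8·97304.934714) = 1913346.160566
Denominator: (-2.5829)·(-97303.934714) = 251328.356124
L = 1913346.160566/251328.356124 = 7.6129

Final: 7.6129


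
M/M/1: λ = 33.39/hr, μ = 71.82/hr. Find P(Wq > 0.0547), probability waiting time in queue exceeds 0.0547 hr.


ρ = 33.39/71.82 = 0.4649
P(Wq > t) = ρ·e^{−(μ−λ)t} = 0.4649·e^{−2.1021}
= 0.4649·0.122197 = 0.056811

Final: 0.056811


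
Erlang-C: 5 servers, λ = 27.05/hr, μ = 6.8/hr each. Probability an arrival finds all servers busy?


a = λ/μ = 3.9779; ρ = a/5 = 0.7956
P₀ = 0.013437 (from M/M/c formula)
C(c,a) = [a^c/(c!(1−ρ))]·P₀ = [996.07441/(120·0.2044)]·0.013437
= 40.60735·0.013437 = 0.545638

Final: 0.545638


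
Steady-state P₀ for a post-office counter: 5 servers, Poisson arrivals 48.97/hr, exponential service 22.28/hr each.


a = λ/μ = 48.97/22.28 = 2.1979; ρ = a/c = 0.4396
Σ_{k=0}^{4} a^k/k! (terms k=0..4) = 1.00000 + 2.19794 + 2.41546 + 1.76967 + 0.97241 = 8.35548
Tail: a^5/(5!(1−ρ)) = 51.29495/(120·0.5604) = 0.76276
P₀ = 1/(8.35548 + 0.76276) = 1/9.11823 = 0.109670

Final: 0.109670


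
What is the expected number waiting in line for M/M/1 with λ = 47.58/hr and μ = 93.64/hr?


ρ = 47.58/93.64 = 0.5081
Lq = ρ²/(1−ρ) = 0.2582/0.4919 = 0.5249

Final: 0.5249


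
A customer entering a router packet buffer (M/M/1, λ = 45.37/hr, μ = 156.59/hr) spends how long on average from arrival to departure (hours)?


W = 1/(μ−λ) = 1/(156.59 − 45.37) = 1/111.22 = 0.008991 hr

Final: 0.008991 hr


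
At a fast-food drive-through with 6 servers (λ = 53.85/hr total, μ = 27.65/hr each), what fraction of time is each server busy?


ρ = λ/(cμ) = 53.85/(6·27.65) = 53.85/165.90 = 0.3246

Final: 0.3246


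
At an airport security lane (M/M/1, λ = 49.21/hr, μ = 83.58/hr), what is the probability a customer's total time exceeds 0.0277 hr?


W ~ Exponential(μ−λ) for M/M/1.
μ − λ = 83.58 − 49.21 = 34.3700
P(W > t) = e^{−(μ−λ)t} = e^{−0.9520} = 0.385949

Final: 0.385949


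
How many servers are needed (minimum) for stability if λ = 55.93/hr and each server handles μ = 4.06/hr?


Stability requires cμ > λ ⇔ c > λ/μ.
λ/μ = 55.93/4.06 = 13.7759
Minimum integer c = ⌊13.7759⌋ + 1 = 14
Check: 14·4.06 = 56.84 > 55.93, while 13·4.06 = 52.78 ≤ 55.93

Final: 14 servers


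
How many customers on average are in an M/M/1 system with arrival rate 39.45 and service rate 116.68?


ρ = λ/μ = 39.45/116.68 = 0.3381
L = ρ/(1−ρ) = 0.3381/(1 − 0.3381) = 0.3381/0.6619 = 0.5108

Final: 0.5108


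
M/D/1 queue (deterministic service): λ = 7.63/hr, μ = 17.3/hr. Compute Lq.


ρ = 7.63/17.3 = 0.4410
M/D/1: Lq = ρ²/(2(1−ρ)) = 0.1945/(2·0.5590) = 0.17400

Final: 0.17400


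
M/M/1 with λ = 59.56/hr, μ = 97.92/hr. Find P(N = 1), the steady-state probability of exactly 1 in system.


ρ = 59.56/97.92 = 0.6083
P_n = (1−ρ)·ρ^n = (1 − 0.6083)·0.6083^1 = 0.3917·0.608252 = 0.238282

Final: 0.238282


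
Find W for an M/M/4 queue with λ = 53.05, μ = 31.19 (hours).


a = 1.7009; ρ = 0.4252; P₀ = 0.179401
Lq = P₀·a^c·ρ/(c!(1−ρ)²) = 0.08052
Wq = Lq/λ = 0.08052/53.05 = 0.001518 hr
W = Wq + 1/μ = 0.001518 + 0.03206 = 0.03358 hr

Final: 0.03358 hr


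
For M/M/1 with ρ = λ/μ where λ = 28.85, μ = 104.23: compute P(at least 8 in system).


ρ = 28.85/104.23 = 0.2768
P(N ≥ n) = ρ^n = 0.2768^8 = 0.00003445

Final: 0.00003445


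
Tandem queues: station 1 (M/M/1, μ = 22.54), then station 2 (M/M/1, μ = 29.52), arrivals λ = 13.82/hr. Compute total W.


Each node sees arrival rate λ = 13.82/hr (tandem ⇒ throughput preserved).
W₁ = 1/(μ₁−λ) = 1/(22.54−13.82) = 0.11468 hr
W₂ = 1/(μ₂−λ) = 1/(29.52−13.82) = 0.06369 hr
W_total = W₁ + W₂ = 0.11468 + 0.06369 = 0.17837 hr

Final: 0.17837 hr


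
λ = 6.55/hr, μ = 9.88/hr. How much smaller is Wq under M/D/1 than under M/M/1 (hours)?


ρ = 6.55/9.88 = 0.6630
Wq(M/M/1) = ρ/(μ−λ) = 0.6630/3.33 = 0.19909 hr
Wq(M/D/1) = ρ/(2(μ−λ)) = 0.09954 hr
Savings = 0.19909 − 0.09954 = 0.09954 hr

Final: 0.09954 hr


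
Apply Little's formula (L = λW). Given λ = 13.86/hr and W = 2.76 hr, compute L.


L = λW = 13.86·2.76 = 38.2536

Final: 38.2536


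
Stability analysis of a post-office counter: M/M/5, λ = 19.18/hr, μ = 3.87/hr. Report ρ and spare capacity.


Total capacity cμ = 5·3.87 = 19.35/hr
ρ = λ/(cμ) = 19.18/19.35 = 0.9912
Stable ⇔ ρ < 1: YES
Spare capacity = cμ − λ = 19.35 − 19.18 = 0.17/hr

Final: ρ = 0.9912; stable; margin = 0.17/hr


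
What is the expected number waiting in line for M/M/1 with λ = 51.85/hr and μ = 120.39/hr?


ρ = 51.85/120.39 = 0.4307
Lq = ρ²/(1−ρ) = 0.1855/0.5693 = 0.3258

Final: 0.3258


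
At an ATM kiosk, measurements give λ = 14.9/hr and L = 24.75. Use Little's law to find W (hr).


W = L/λ = 24.75/14.9 = 1.6611 hr

Final: 1.6611 hr


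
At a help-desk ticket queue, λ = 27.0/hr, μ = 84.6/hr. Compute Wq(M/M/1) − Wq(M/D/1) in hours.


ρ = 27.0/84.6 = 0.3191
Wq(M/M/1) = ρ/(μ−λ) = 0.3191/57.60 = 0.005541 hr
Wq(M/D/1) = ρ/(2(μ−λ)) = 0.002770 hr
Savings = 0.005541 − 0.002770 = 0.002770 hr

Final: 0.002770 hr


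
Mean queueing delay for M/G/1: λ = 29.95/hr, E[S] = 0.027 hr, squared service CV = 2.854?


ρ = λ·E[S] = 29.95·0.027 = 0.8086
E[S²] = E[S]²(1+C_s²) = 0.027²·(1+2.854) = 0.002810
Wq = λ·E[S²]/(2(1−ρ)) = 29.95·0.002810/(2·0.1914) = 0.21988 hr

Final: 0.21988 hr


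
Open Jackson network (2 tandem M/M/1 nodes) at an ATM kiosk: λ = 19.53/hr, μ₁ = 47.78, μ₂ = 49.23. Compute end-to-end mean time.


Each node sees arrival rate λ = 19.53/hr (tandem ⇒ throughput preserved).
W₁ = 1/(μ₁−λ) = 1/(47.78−19.53) = 0.03540 hr
W₂ = 1/(μ₂−λ) = 1/(49.23−19.53) = 0.03367 hr
W_total = W₁ + W₂ = 0.03540 + 0.03367 = 0.06907 hr

Final: 0.06907 hr


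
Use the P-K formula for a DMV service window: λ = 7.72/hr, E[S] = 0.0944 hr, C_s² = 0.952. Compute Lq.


ρ = λ·E[S] = 7.72·0.0944 = 0.7288
Lq = ρ²(1+C_s²)/(2(1−ρ)) = 0.5311·(1+0.952)/(2·0.2712)
= 0.5311·1.9520/0.5425 = 1.91112

Final: 1.91112


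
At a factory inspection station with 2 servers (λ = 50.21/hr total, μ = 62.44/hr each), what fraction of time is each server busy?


ρ = λ/(cμ) = 50.21/(2·62.44) = 50.21/124.88 = 0.4021

Final: 0.4021


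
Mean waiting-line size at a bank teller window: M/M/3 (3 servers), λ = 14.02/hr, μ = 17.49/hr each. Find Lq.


a = λ/μ = 0.8016; ρ = a/3 = 0.2672
P₀ = 0.446422
Lq = P₀·a^c·ρ / (c!·(1−ρ)²) = 0.446422·0.51508·0.2672/(6·0.53700)
= 0.01907

Final: 0.01907


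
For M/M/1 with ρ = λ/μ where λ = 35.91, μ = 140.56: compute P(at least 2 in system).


ρ = 35.91/140.56 = 0.2555
P(N ≥ n) = ρ^n = 0.2555^2 = 0.065269

Final: 0.065269


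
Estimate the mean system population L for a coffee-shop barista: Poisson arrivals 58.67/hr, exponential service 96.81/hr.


ρ = λ/μ = 58.67/96.81 = 0.6060
L = ρ/(1−ρ) = 0.6060/(1 − 0.6060) = 0.6060/0.3940 = 1.5383

Final: 1.5383


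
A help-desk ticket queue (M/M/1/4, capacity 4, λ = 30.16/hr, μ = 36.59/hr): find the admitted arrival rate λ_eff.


ρ = 0.8243; P_K = (1−ρ)ρ^4/(1−ρ^5) = 0.130941
λ_eff = λ(1 − P_K) = 30.16·(1 − 0.130941) = 30.16·0.869059 = 26.2108 /hr

Final: 26.2108 /hr
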